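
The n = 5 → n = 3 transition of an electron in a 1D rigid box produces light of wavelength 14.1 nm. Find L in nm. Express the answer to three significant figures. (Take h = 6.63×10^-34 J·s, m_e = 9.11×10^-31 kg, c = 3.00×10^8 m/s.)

L = 0.262 nm

The photon carries ΔE = hc/λ = 6.63×10^-34·3.00×10^8/1.41×10^-8 m = 1.411×10^-17 J.
Since ΔE = (5² − 3²)E_1, E_1 = 8.819×10^-19 J, and L = h/√(8m_eE_1) = 2.62×10^-10 m = 0.262 nm.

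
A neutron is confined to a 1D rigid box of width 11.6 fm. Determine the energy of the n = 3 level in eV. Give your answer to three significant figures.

For an infinite well E_n = n²h²/(8m_nL²), so E_1 = h²/(8m_nL²) = (6.626×10^-34)²/(8·1.675×10^-27·(1.16×10^-14 m)²) = 2.435×10^-13 J.
Then E_3 = 3²·E_1 = 9·2.435×10^-13 J = 2.192×10^-12 J.
Converting, E_3 = 2.192×10^-12 J / (1.602×10^-19 J/eV) = 1.37×10^7 eV.

E_3 = 1.37×10^7 eV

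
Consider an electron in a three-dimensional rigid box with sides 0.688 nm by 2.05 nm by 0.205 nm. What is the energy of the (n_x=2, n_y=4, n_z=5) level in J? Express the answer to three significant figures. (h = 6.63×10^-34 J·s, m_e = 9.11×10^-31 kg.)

E = 3.66×10^-17 J

For a 3D rectangular well E = (h²/8m_e)·Σ n_i²/L_i² = (6.63×10^-34)²/(8·9.11×10^-31) · [2²/(0.688 nm)² + 4²/(2.05 nm)² + 5²/(0.205 nm)²].
Evaluating gives E = 3.66×10^-17 J.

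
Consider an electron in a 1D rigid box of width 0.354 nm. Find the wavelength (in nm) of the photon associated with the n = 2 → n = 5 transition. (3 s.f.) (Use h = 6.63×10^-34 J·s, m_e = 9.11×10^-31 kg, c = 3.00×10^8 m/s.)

λ = 19.7 nm

E_1 = h²/(8m_eL²) = 4.813×10^-19 J, so ΔE = (5² − 2²)E_1 = 1.011×10^-17 J.
λ = hc/ΔE = (6.63×10^-34·3.00×10^8)/1.011×10^-17 = 1.97×10^-8 m = 19.7 nm.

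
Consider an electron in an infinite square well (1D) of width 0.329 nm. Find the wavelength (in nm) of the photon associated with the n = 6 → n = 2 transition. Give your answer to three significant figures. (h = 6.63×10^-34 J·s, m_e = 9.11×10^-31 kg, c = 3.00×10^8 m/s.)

λ = 11.2 nm

E_1 = h²/(8m_eL²) = 5.572×10^-19 J, so ΔE = (6² − 2²)E_1 = 1.783×10^-17 J.
λ = hc/ΔE = (6.63×10^-34·3.00×10^8)/1.783×10^-17 = 1.12×10^-8 m = 11.2 nm.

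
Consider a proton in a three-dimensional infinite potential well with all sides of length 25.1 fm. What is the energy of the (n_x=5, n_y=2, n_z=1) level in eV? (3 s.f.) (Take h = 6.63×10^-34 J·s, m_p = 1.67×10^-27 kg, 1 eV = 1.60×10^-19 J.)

E = 9.79×10^6 eV

For a 3D rectangular well E = (h²/8m_p)·Σ n_i²/L_i² = (6.63×10^-34)²/(8·1.67×10^-27) · [5²/(25.1 fm)² + 2²/(25.1 fm)² + 1²/(25.1 fm)²].
Evaluating gives E = 1.567×10^-12 J = 9.79×10^6 eV.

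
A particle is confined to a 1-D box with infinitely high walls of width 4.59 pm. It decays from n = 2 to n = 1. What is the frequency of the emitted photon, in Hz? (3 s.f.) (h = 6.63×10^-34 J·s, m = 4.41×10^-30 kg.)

f = 2.68×10^18 Hz

E_1 = h²/(8mL²) = 5.914×10^-16 J and ΔE = (2² − 1²)E_1 = 1.774×10^-15 J.
f = ΔE/h = 1.774×10^-15/6.63×10^-34 = 2.68×10^18 Hz.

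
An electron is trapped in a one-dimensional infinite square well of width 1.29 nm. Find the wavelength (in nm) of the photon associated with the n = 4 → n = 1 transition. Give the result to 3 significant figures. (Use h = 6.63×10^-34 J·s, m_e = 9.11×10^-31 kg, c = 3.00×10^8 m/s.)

λ = 366 nm

E_1 = h²/(8m_eL²) = 3.624×10^-20 J, so ΔE = (4² − 1²)E_1 = 5.436×10^-19 J.
λ = hc/ΔE = (6.63×10^-34·3.00×10^8)/5.436×10^-19 = 3.66×10^-7 m = 366 nm.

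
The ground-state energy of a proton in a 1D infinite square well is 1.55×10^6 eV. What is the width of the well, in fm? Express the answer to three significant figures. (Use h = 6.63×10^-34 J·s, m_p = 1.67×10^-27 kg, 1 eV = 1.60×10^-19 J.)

L = 11.5 fm

From E_n = n²h²/(8m_pL²), L = n·h/√(8m_pE_n).
E_1 = 1.55×10^6 eV = 2.480×10^-13 J, so L = 1·6.63×10^-34/√(8·1.67×10^-27·2.480×10^-13) = 1.15×10^-14 m = 11.5 fm.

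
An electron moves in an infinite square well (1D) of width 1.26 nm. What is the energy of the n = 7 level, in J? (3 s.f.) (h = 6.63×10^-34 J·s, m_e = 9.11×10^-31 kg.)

E_7 = 1.86×10^-18 J

For an infinite well E_n = n²h²/(8m_eL²), so E_1 = h²/(8m_eL²) = (6.63×10^-34)²/(8·9.11×10^-31·(1.26×10^-9 m)²) = 3.799×10^-20 J.
Then E_7 = 7²·E_1 = 49·3.799×10^-20 J = 1.86×10^-18 J.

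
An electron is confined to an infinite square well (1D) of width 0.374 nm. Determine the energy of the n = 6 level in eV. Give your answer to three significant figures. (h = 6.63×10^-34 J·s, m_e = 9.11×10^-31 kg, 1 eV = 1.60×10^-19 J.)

For an infinite well E_n = n²h²/(8m_eL²), so E_1 = h²/(8m_eL²) = (6.63×10^-34)²/(8·9.11×10^-31·(3.74×10^-10 m)²) = 4.312×10^-19 J.
Then E_6 = 6²·E_1 = 36·4.312×10^-19 J = 1.552×10^-17 J.
Converting, E_6 = 1.552×10^-17 J / (1.60×10^-19 J/eV) = 97.0 eV.

E_6 = 97.0 eV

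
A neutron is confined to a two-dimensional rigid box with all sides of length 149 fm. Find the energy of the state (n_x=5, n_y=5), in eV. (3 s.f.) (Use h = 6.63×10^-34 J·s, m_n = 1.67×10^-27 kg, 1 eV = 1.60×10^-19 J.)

For a 2D rectangular well E = (h²/8m_n)·Σ n_i²/L_i² = (6.63×10^-34)²/(8·1.67×10^-27) · [5²/(149 fm)² + 5²/(149 fm)²].
Evaluating gives E = 7.410×10^-14 J = 4.63×10^5 eV.

E = 4.63×10^5 eV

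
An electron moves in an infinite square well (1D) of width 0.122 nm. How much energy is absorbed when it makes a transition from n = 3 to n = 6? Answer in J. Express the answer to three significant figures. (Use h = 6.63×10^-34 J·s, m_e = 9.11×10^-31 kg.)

|ΔE| = 1.09×10^-16 J

E_1 = h²/(8m_eL²) = 4.052×10^-18 J.
|ΔE| = |3² − 6²|·E_1 = 27·4.052×10^-18 J = 1.09×10^-16 J.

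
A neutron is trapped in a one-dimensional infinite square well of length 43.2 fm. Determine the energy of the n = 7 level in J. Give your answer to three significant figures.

For an infinite well E_n = n²h²/(8m_nL²), so E_1 = h²/(8m_nL²) = (6.626×10^-34)²/(8·1.675×10^-27·(4.32×10^-14 m)²) = 1.756×10^-14 J.
Then E_7 = 7²·E_1 = 49·1.756×10^-14 J = 8.60×10^-13 J.

E_7 = 8.60×10^-13 J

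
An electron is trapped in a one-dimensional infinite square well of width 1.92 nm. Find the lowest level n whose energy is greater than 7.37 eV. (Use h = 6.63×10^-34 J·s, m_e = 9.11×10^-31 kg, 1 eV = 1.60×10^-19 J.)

n = 9

E_1 = h²/(8m_eL²) = 1.636×10^-20 J = 0.1023 eV.
Need n² > 7.37/0.1023 = 72.04, i.e. n > 8.488.
The smallest integer satisfying this is n = 9.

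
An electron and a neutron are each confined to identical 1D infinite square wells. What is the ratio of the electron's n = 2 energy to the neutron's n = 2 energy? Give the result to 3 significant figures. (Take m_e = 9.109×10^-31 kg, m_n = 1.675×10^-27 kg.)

1.84×10^3

E_n ∝ 1/m at fixed n and L, so the ratio is m_n/m_e = 1.675×10^-27/9.109×10^-31 = 1.84×10^3.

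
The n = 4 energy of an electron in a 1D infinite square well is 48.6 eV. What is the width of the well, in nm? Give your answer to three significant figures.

L = 0.352 nm

From E_n = n²h²/(8m_eL²), L = n·h/√(8m_eE_n).
E_4 = 48.6 eV = 7.786×10^-18 J, so L = 4·6.626×10^-34/√(8·9.109×10^-31·7.786×10^-18) = 3.52×10^-10 m = 0.352 nm.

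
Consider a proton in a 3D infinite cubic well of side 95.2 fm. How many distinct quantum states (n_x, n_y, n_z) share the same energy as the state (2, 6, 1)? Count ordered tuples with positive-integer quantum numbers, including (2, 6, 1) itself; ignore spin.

degeneracy = 9

The level has n_x² + n_y² + n_z² = 41. The ordered positive-integer solutions are (1, 2, 6), (1, 6, 2), (2, 1, 6), (2, 6, 1), (3, 4, 4), (4, 3, 4), (4, 4, 3), (6, 1, 2), (6, 2, 1).
That gives 9 states.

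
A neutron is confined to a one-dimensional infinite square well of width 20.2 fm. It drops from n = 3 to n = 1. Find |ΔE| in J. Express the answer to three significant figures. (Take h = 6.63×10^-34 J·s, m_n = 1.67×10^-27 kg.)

E_1 = h²/(8m_nL²) = 8.063×10^-14 J.
|ΔE| = |3² − 1²|·E_1 = 8·8.063×10^-14 J = 6.45×10^-13 J.

|ΔE| = 6.45×10^-13 J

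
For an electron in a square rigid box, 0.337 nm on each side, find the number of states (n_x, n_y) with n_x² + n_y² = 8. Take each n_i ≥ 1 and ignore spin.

The level has n_x² + n_y² = 8. The ordered positive-integer solutions are (2, 2).
That gives 1 state.

degeneracy = 1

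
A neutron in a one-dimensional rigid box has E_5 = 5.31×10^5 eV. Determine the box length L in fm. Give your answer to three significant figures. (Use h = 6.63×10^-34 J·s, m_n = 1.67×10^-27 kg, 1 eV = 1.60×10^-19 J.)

L = 98.4 fm

From E_n = n²h²/(8m_nL²), L = n·h/√(8m_nE_n).
E_5 = 5.31×10^5 eV = 8.496×10^-14 J, so L = 5·6.63×10^-34/√(8·1.67×10^-27·8.496×10^-14) = 9.84×10^-14 m = 98.4 fm.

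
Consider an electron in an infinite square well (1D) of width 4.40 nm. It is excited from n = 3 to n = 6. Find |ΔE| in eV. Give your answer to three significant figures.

|ΔE| = 0.524 eV

E_1 = h²/(8m_eL²) = 3.112×10^-21 J.
|ΔE| = |3² − 6²|·E_1 = 27·3.112×10^-21 J = 8.402×10^-20 J = 0.524 eV.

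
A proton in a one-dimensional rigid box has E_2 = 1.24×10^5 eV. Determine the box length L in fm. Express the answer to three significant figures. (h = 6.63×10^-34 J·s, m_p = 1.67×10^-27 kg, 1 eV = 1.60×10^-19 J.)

From E_n = n²h²/(8m_pL²), L = n·h/√(8m_pE_n).
E_2 = 1.24×10^5 eV = 1.984×10^-14 J, so L = 2·6.63×10^-34/√(8·1.67×10^-27·1.984×10^-14) = 8.14×10^-14 m = 81.4 fm.

L = 81.4 fm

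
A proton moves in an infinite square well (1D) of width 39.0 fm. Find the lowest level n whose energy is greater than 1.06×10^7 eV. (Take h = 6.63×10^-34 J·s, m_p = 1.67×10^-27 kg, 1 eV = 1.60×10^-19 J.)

n = 9

E_1 = h²/(8m_pL²) = 2.163×10^-14 J = 1.352×10^5 eV.
Need n² > 1.06×10^7/1.352×10^5 = 78.40, i.e. n > 8.854.
The smallest integer satisfying this is n = 9.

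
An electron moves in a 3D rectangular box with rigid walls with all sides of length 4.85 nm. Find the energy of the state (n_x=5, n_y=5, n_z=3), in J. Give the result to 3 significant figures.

For a 3D rectangular well E = (h²/8m_e)·Σ n_i²/L_i² = (6.626×10^-34)²/(8·9.109×10^-31) · [5²/(4.85 nm)² + 5²/(4.85 nm)² + 3²/(4.85 nm)²].
Evaluating gives E = 1.51×10^-19 J.

E = 1.51×10^-19 J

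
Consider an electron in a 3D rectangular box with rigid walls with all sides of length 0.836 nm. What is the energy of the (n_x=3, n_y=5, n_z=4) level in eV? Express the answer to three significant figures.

E = 26.9 eV

For a 3D rectangular well E = (h²/8m_e)·Σ n_i²/L_i² = (6.626×10^-34)²/(8·9.109×10^-31) · [3²/(0.836 nm)² + 5²/(0.836 nm)² + 4²/(0.836 nm)²].
Evaluating gives E = 4.310×10^-18 J = 26.9 eV.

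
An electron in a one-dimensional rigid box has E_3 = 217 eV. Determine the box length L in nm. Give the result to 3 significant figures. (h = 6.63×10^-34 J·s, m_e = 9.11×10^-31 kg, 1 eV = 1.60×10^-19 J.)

From E_n = n²h²/(8m_eL²), L = n·h/√(8m_eE_n).
E_3 = 217 eV = 3.472×10^-17 J, so L = 3·6.63×10^-34/√(8·9.11×10^-31·3.472×10^-17) = 1.25×10^-10 m = 0.125 nm.

L = 0.125 nm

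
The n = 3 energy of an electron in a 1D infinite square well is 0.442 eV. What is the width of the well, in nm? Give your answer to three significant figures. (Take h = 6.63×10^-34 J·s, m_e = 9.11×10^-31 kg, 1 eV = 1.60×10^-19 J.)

L = 2.77 nm

From E_n = n²h²/(8m_eL²), L = n·h/√(8m_eE_n).
E_3 = 0.442 eV = 7.072×10^-20 J, so L = 3·6.63×10^-34/√(8·9.11×10^-31·7.072×10^-20) = 2.77×10^-9 m = 2.77 nm.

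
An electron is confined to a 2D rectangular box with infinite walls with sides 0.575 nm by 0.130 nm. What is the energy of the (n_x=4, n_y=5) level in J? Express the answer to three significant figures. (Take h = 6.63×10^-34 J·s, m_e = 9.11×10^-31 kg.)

E = 9.21×10^-17 J

For a 2D rectangular well E = (h²/8m_e)·Σ n_i²/L_i² = (6.63×10^-34)²/(8·9.11×10^-31) · [4²/(0.575 nm)² + 5²/(0.130 nm)²].
Evaluating gives E = 9.21×10^-17 J.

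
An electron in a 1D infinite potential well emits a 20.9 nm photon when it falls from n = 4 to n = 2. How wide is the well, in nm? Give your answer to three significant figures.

L = 0.276 nm

The photon carries ΔE = hc/λ = 6.626×10^-34·2.998×10^8/2.09×10^-8 m = 9.505×10^-18 J.
Since ΔE = (4² − 2²)E_1, E_1 = 7.921×10^-19 J, and L = h/√(8m_eE_1) = 2.76×10^-10 m = 0.276 nm.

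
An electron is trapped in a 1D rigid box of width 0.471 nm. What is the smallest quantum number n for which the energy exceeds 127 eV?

n = 9

E_1 = h²/(8m_eL²) = 2.716×10^-19 J = 1.695 eV.
Need n² > 127/1.695 = 74.93, i.e. n > 8.656.
The smallest integer satisfying this is n = 9.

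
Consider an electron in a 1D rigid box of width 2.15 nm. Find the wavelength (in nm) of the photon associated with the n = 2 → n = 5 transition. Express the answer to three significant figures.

λ = 726 nm

E_1 = h²/(8m_eL²) = 1.303×10^-20 J, so ΔE = (5² − 2²)E_1 = 2.736×10^-19 J.
λ = hc/ΔE = (6.626×10^-34·2.998×10^8)/2.736×10^-19 = 7.26×10^-7 m = 726 nm.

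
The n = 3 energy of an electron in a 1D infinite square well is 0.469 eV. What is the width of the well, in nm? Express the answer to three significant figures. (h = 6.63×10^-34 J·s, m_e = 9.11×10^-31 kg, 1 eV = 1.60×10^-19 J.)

L = 2.69 nm

From E_n = n²h²/(8m_eL²), L = n·h/√(8m_eE_n).
E_3 = 0.469 eV = 7.504×10^-20 J, so L = 3·6.63×10^-34/√(8·9.11×10^-31·7.504×10^-20) = 2.69×10^-9 m = 2.69 nm.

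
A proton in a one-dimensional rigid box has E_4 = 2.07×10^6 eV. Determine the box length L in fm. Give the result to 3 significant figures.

From E_n = n²h²/(8m_pL²), L = n·h/√(8m_pE_n).
E_4 = 2.07×10^6 eV = 3.316×10^-13 J, so L = 4·6.626×10^-34/√(8·1.673×10^-27·3.316×10^-13) = 3.98×10^-14 m = 39.8 fm.

L = 39.8 fm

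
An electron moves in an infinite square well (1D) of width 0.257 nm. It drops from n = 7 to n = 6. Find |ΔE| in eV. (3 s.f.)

|ΔE| = 74.0 eV

E_1 = h²/(8m_eL²) = 9.122×10^-19 J.
|ΔE| = |7² − 6²|·E_1 = 13·9.122×10^-19 J = 1.186×10^-17 J = 74.0 eV.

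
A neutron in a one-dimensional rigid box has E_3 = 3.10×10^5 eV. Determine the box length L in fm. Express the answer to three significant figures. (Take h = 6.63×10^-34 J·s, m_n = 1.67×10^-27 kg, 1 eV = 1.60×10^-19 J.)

L = 77.3 fm

From E_n = n²h²/(8m_nL²), L = n·h/√(8m_nE_n).
E_3 = 3.10×10^5 eV = 4.960×10^-14 J, so L = 3·6.63×10^-34/√(8·1.67×10^-27·4.960×10^-14) = 7.73×10^-14 m = 77.3 fm.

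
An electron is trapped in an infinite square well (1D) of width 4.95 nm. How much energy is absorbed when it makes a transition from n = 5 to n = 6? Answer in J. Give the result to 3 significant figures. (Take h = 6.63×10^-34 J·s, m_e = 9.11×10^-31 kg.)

|ΔE| = 2.71×10^-20 J

E_1 = h²/(8m_eL²) = 2.462×10^-21 J.
|ΔE| = |5² − 6²|·E_1 = 11·2.462×10^-21 J = 2.71×10^-20 J.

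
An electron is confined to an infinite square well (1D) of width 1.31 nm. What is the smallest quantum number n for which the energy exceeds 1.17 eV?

n = 3

E_1 = h²/(8m_eL²) = 3.511×10^-20 J = 0.2192 eV.
Need n² > 1.17/0.2192 = 5.338, i.e. n > 2.310.
The smallest integer satisfying this is n = 3.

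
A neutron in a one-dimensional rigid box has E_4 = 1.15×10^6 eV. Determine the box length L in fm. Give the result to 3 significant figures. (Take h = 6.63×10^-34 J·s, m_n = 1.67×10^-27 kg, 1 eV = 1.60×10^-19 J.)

L = 53.5 fm

From E_n = n²h²/(8m_nL²), L = n·h/√(8m_nE_n).
E_4 = 1.15×10^6 eV = 1.840×10^-13 J, so L = 4·6.63×10^-34/√(8·1.67×10^-27·1.840×10^-13) = 5.35×10^-14 m = 53.5 fm.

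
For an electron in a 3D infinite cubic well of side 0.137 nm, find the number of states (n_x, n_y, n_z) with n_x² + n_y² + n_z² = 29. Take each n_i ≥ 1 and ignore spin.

degeneracy = 6

The level has n_x² + n_y² + n_z² = 29. The ordered positive-integer solutions are (2, 3, 4), (2, 4, 3), (3, 2, 4), (3, 4, 2), (4, 2, 3), (4, 3, 2).
That gives 6 states.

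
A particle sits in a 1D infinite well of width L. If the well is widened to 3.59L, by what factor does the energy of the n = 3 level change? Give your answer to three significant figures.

0.0776

E_n ∝ 1/L², so the energy scales by 1/3.59² = 0.0776.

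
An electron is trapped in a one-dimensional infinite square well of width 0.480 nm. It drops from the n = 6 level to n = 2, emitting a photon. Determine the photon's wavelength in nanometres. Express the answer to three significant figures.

E_1 = h²/(8m_eL²) = 2.615×10^-19 J, so ΔE = (6² − 2²)E_1 = 8.368×10^-18 J.
λ = hc/ΔE = (6.626×10^-34·2.998×10^8)/8.368×10^-18 = 2.37×10^-8 m = 23.7 nm.

λ = 23.7 nm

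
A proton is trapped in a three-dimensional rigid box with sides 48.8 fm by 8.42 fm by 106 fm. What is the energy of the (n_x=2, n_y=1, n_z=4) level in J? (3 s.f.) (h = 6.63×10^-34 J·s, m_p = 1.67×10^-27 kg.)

For a 3D rectangular well E = (h²/8m_p)·Σ n_i²/L_i² = (6.63×10^-34)²/(8·1.67×10^-27) · [2²/(48.8 fm)² + 1²/(8.42 fm)² + 4²/(106 fm)²].
Evaluating gives E = 5.66×10^-13 J.

E = 5.66×10^-13 J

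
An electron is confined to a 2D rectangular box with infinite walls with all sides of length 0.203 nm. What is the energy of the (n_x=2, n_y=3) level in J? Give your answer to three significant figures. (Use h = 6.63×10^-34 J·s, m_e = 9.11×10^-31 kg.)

E = 1.90×10^-17 J

For a 2D rectangular well E = (h²/8m_e)·Σ n_i²/L_i² = (6.63×10^-34)²/(8·9.11×10^-31) · [2²/(0.203 nm)² + 3²/(0.203 nm)²].
Evaluating gives E = 1.90×10^-17 J.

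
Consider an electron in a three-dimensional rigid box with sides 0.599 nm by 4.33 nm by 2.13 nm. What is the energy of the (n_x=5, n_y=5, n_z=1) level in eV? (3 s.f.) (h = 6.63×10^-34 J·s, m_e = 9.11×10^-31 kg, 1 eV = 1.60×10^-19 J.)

For a 3D rectangular well E = (h²/8m_e)·Σ n_i²/L_i² = (6.63×10^-34)²/(8·9.11×10^-31) · [5²/(0.599 nm)² + 5²/(4.33 nm)² + 1²/(2.13 nm)²].
Evaluating gives E = 4.296×10^-18 J = 26.9 eV.

E = 26.9 eV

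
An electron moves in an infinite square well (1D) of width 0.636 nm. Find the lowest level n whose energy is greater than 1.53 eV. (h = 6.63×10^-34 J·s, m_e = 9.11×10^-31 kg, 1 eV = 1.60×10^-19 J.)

E_1 = h²/(8m_eL²) = 1.491×10^-19 J = 0.9319 eV.
Need n² > 1.53/0.9319 = 1.642, i.e. n > 1.281.
The smallest integer satisfying this is n = 2.

n = 2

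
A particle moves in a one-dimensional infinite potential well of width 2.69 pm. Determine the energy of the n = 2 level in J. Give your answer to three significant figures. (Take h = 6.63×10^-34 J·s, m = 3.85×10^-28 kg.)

E_2 = 7.89×10^-17 J

For an infinite well E_n = n²h²/(8mL²), so E_1 = h²/(8mL²) = (6.63×10^-34)²/(8·3.85×10^-28·(2.69×10^-12 m)²) = 1.972×10^-17 J.
Then E_2 = 2²·E_1 = 4·1.972×10^-17 J = 7.89×10^-17 J.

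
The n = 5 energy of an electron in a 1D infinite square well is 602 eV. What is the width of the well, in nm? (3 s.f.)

From E_n = n²h²/(8m_eL²), L = n·h/√(8m_eE_n).
E_5 = 602 eV = 9.644×10^-17 J, so L = 5·6.626×10^-34/√(8·9.109×10^-31·9.644×10^-17) = 1.25×10^-10 m = 0.125 nm.

L = 0.125 nm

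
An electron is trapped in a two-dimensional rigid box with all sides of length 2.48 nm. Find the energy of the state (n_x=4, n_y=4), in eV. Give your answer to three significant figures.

E = 1.96 eV

For a 2D rectangular well E = (h²/8m_e)·Σ n_i²/L_i² = (6.626×10^-34)²/(8·9.109×10^-31) · [4²/(2.48 nm)² + 4²/(2.48 nm)²].
Evaluating gives E = 3.135×10^-19 J = 1.96 eV.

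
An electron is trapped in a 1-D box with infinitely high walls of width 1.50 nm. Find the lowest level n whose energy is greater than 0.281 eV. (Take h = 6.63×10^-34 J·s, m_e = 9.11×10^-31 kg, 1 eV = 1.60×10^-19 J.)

E_1 = h²/(8m_eL²) = 2.681×10^-20 J = 0.1676 eV.
Need n² > 0.281/0.1676 = 1.677, i.e. n > 1.295.
The smallest integer satisfying this is n = 2.

n = 2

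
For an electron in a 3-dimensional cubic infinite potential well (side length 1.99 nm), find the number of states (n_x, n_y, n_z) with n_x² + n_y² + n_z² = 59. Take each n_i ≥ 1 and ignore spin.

degeneracy = 9

The level has n_x² + n_y² + n_z² = 59. The ordered positive-integer solutions are (1, 3, 7), (1, 7, 3), (3, 1, 7), (3, 5, 5), (3, 7, 1), (5, 3, 5), (5, 5, 3), (7, 1, 3), (7, 3, 1).
That gives 9 states.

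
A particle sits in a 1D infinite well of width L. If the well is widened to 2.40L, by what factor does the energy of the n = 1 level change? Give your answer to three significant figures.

0.174

E_n ∝ 1/L², so the energy scales by 1/2.40² = 0.174.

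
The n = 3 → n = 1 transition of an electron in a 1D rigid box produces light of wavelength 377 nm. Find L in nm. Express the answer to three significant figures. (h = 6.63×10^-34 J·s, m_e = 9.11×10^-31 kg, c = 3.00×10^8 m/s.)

The photon carries ΔE = hc/λ = 6.63×10^-34·3.00×10^8/3.77×10^-7 m = 5.276×10^-19 J.
Since ΔE = (3² − 1²)E_1, E_1 = 6.595×10^-20 J, and L = h/√(8m_eE_1) = 9.56×10^-10 m = 0.956 nm.

L = 0.956 nm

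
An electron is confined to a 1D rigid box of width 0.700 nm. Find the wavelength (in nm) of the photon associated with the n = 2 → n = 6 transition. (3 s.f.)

E_1 = h²/(8m_eL²) = 1.230×10^-19 J, so ΔE = (6² − 2²)E_1 = 3.936×10^-18 J.
λ = hc/ΔE = (6.626×10^-34·2.998×10^8)/3.936×10^-18 = 5.05×10^-8 m = 50.5 nm.

λ = 50.5 nm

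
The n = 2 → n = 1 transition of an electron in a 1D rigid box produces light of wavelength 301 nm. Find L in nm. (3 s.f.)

L = 0.523 nm

The photon carries ΔE = hc/λ = 6.626×10^-34·2.998×10^8/3.01×10^-7 m = 6.600×10^-19 J.
Since ΔE = (2² − 1²)E_1, E_1 = 2.200×10^-19 J, and L = h/√(8m_eE_1) = 5.23×10^-10 m = 0.523 nm.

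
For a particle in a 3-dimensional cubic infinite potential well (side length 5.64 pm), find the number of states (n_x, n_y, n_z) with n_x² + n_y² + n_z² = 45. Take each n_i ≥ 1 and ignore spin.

degeneracy = 6

The level has n_x² + n_y² + n_z² = 45. The ordered positive-integer solutions are (2, 4, 5), (2, 5, 4), (4, 2, 5), (4, 5, 2), (5, 2, 4), (5, 4, 2).
That gives 6 states.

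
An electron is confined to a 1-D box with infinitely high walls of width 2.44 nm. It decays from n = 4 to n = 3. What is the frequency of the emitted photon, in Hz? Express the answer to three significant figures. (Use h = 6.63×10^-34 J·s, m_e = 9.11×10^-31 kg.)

f = 1.07×10^14 Hz

E_1 = h²/(8m_eL²) = 1.013×10^-20 J and ΔE = (4² − 3²)E_1 = 7.091×10^-20 J.
f = ΔE/h = 7.091×10^-20/6.63×10^-34 = 1.07×10^14 Hz.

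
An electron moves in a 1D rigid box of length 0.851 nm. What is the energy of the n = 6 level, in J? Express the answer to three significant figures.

E_6 = 2.99×10^-18 J

For an infinite well E_n = n²h²/(8m_eL²), so E_1 = h²/(8m_eL²) = (6.626×10^-34)²/(8·9.109×10^-31·(8.51×10^-10 m)²) = 8.319×10^-20 J.
Then E_6 = 6²·E_1 = 36·8.319×10^-20 J = 2.99×10^-18 J.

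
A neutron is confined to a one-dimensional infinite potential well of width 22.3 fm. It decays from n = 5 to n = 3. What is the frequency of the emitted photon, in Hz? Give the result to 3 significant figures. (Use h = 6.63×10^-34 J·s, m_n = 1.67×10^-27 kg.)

E_1 = h²/(8m_nL²) = 6.616×10^-14 J and ΔE = (5² − 3²)E_1 = 1.059×10^-12 J.
f = ΔE/h = 1.059×10^-12/6.63×10^-34 = 1.60×10^21 Hz.

f = 1.60×10^21 Hz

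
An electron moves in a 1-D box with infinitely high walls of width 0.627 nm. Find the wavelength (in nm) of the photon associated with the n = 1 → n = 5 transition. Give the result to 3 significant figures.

λ = 54.0 nm

E_1 = h²/(8m_eL²) = 1.533×10^-19 J, so ΔE = (5² − 1²)E_1 = 3.679×10^-18 J.
λ = hc/ΔE = (6.626×10^-34·2.998×10^8)/3.679×10^-18 = 5.40×10^-8 m = 54.0 nm.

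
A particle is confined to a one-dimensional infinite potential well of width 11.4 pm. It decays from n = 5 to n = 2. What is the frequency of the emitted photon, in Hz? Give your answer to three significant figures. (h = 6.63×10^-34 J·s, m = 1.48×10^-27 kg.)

f = 9.05×10^15 Hz

E_1 = h²/(8mL²) = 2.857×10^-19 J and ΔE = (5² − 2²)E_1 = 6.000×10^-18 J.
f = ΔE/h = 6.000×10^-18/6.63×10^-34 = 9.05×10^15 Hz.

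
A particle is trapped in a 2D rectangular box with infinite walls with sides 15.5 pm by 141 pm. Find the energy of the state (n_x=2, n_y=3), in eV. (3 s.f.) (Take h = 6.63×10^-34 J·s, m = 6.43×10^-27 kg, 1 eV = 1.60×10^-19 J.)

For a 2D rectangular well E = (h²/8m)·Σ n_i²/L_i² = (6.63×10^-34)²/(8·6.43×10^-27) · [2²/(15.5 pm)² + 3²/(141 pm)²].
Evaluating gives E = 1.461×10^-19 J = 0.913 eV.

E = 0.913 eV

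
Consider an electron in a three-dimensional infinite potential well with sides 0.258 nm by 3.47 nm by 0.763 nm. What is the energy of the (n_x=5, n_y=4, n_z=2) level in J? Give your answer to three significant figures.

For a 3D rectangular well E = (h²/8m_e)·Σ n_i²/L_i² = (6.626×10^-34)²/(8·9.109×10^-31) · [5²/(0.258 nm)² + 4²/(3.47 nm)² + 2²/(0.763 nm)²].
Evaluating gives E = 2.31×10^-17 J.

E = 2.31×10^-17 J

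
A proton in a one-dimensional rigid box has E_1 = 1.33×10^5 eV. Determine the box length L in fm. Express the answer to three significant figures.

From E_n = n²h²/(8m_pL²), L = n·h/√(8m_pE_n).
E_1 = 1.33×10^5 eV = 2.131×10^-14 J, so L = 1·6.626×10^-34/√(8·1.673×10^-27·2.131×10^-14) = 3.92×10^-14 m = 39.2 fm.

L = 39.2 fm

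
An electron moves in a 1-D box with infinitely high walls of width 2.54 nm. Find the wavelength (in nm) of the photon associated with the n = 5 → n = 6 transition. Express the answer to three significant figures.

λ = 1.93×10^3 nm

E_1 = h²/(8m_eL²) = 9.338×10^-21 J, so ΔE = (6² − 5²)E_1 = 1.027×10^-19 J.
λ = hc/ΔE = (6.626×10^-34·2.998×10^8)/1.027×10^-19 = 1.93×10^-6 m = 1.93×10^3 nm.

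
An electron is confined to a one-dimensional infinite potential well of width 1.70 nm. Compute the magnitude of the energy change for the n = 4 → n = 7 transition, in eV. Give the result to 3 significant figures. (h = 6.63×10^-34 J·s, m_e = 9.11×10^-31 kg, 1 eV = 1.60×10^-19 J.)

|ΔE| = 4.30 eV

E_1 = h²/(8m_eL²) = 2.087×10^-20 J.
|ΔE| = |4² − 7²|·E_1 = 33·2.087×10^-20 J = 6.887×10^-19 J = 4.30 eV.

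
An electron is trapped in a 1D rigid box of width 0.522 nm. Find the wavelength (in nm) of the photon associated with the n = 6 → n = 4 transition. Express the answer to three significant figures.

λ = 44.9 nm

E_1 = h²/(8m_eL²) = 2.211×10^-19 J, so ΔE = (6² − 4²)E_1 = 4.422×10^-18 J.
λ = hc/ΔE = (6.626×10^-34·2.998×10^8)/4.422×10^-18 = 4.49×10^-8 m = 44.9 nm.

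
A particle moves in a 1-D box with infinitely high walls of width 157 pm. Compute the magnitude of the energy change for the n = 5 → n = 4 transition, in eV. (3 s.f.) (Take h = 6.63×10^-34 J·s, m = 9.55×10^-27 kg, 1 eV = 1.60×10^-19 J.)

|ΔE| = 0.0131 eV

E_1 = h²/(8mL²) = 2.334×10^-22 J.
|ΔE| = |5² − 4²|·E_1 = 9·2.334×10^-22 J = 2.101×10^-21 J = 0.0131 eV.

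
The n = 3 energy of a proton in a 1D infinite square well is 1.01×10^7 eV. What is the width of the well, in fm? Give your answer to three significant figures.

L = 13.5 fm

From E_n = n²h²/(8m_pL²), L = n·h/√(8m_pE_n).
E_3 = 1.01×10^7 eV = 1.618×10^-12 J, so L = 3·6.626×10^-34/√(8·1.673×10^-27·1.618×10^-12) = 1.35×10^-14 m = 13.5 fm.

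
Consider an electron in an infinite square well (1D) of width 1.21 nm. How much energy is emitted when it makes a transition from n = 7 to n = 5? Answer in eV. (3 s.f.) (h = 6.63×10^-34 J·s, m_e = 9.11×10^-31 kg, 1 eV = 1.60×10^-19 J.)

E_1 = h²/(8m_eL²) = 4.120×10^-20 J.
|ΔE| = |7² − 5²|·E_1 = 24·4.120×10^-20 J = 9.888×10^-19 J = 6.18 eV.

|ΔE| = 6.18 eV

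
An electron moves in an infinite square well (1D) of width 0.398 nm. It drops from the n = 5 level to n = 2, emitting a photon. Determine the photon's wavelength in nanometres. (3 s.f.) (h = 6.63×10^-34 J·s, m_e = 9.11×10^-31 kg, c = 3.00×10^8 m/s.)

E_1 = h²/(8m_eL²) = 3.808×10^-19 J, so ΔE = (5² − 2²)E_1 = 7.997×10^-18 J.
λ = hc/ΔE = (6.63×10^-34·3.00×10^8)/7.997×10^-18 = 2.49×10^-8 m = 24.9 nm.

λ = 24.9 nm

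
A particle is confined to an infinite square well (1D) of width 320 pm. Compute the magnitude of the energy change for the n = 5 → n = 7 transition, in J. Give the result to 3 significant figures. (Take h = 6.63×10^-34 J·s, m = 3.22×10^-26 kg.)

E_1 = h²/(8mL²) = 1.666×10^-23 J.
|ΔE| = |5² − 7²|·E_1 = 24·1.666×10^-23 J = 4.00×10^-22 J.

|ΔE| = 4.00×10^-22 J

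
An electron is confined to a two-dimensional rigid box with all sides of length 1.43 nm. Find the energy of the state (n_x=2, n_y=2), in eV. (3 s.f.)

For a 2D rectangular well E = (h²/8m_e)·Σ n_i²/L_i² = (6.626×10^-34)²/(8·9.109×10^-31) · [2²/(1.43 nm)² + 2²/(1.43 nm)²].
Evaluating gives E = 2.357×10^-19 J = 1.47 eV.

E = 1.47 eV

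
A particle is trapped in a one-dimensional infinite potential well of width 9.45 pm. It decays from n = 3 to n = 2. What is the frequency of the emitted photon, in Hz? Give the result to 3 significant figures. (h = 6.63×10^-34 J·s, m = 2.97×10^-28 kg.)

f = 1.56×10^16 Hz

E_1 = h²/(8mL²) = 2.072×10^-18 J and ΔE = (3² − 2²)E_1 = 1.036×10^-17 J.
f = ΔE/h = 1.036×10^-17/6.63×10^-34 = 1.56×10^16 Hz.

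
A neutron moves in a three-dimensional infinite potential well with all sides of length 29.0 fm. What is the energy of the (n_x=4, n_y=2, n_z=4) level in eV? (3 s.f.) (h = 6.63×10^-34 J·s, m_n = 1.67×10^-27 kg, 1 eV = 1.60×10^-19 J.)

E = 8.80×10^6 eV

For a 3D rectangular well E = (h²/8m_n)·Σ n_i²/L_i² = (6.63×10^-34)²/(8·1.67×10^-27) · [4²/(29.0 fm)² + 2²/(29.0 fm)² + 4²/(29.0 fm)²].
Evaluating gives E = 1.408×10^-12 J = 8.80×10^6 eV.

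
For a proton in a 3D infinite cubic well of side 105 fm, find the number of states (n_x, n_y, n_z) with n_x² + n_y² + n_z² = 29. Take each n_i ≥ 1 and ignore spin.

degeneracy = 6

The level has n_x² + n_y² + n_z² = 29. The ordered positive-integer solutions are (2, 3, 4), (2, 4, 3), (3, 2, 4), (3, 4, 2), (4, 2, 3), (4, 3, 2).
That gives 6 states.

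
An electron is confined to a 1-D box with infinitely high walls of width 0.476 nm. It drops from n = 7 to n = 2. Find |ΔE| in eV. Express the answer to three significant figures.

E_1 = h²/(8m_eL²) = 2.659×10^-19 J.
|ΔE| = |7² − 2²|·E_1 = 45·2.659×10^-19 J = 1.197×10^-17 J = 74.7 eV.

|ΔE| = 74.7 eV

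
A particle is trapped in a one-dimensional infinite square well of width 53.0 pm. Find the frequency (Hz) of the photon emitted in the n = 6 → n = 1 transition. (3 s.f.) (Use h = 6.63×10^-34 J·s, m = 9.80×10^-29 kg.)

E_1 = h²/(8mL²) = 1.996×10^-19 J and ΔE = (6² − 1²)E_1 = 6.986×10^-18 J.
f = ΔE/h = 6.986×10^-18/6.63×10^-34 = 1.05×10^16 Hz.

f = 1.05×10^16 Hz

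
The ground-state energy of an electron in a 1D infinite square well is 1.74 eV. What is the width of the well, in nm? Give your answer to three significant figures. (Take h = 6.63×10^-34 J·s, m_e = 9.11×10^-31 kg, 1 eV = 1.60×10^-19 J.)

L = 0.465 nm

From E_n = n²h²/(8m_eL²), L = n·h/√(8m_eE_n).
E_1 = 1.74 eV = 2.784×10^-19 J, so L = 1·6.63×10^-34/√(8·9.11×10^-31·2.784×10^-19) = 4.65×10^-10 m = 0.465 nm.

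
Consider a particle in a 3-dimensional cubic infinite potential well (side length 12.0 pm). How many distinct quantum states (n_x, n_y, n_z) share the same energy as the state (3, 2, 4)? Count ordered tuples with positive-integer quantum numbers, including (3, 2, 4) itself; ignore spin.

The level has n_x² + n_y² + n_z² = 29. The ordered positive-integer solutions are (2, 3, 4), (2, 4, 3), (3, 2, 4), (3, 4, 2), (4, 2, 3), (4, 3, 2).
That gives 6 states.

degeneracy = 6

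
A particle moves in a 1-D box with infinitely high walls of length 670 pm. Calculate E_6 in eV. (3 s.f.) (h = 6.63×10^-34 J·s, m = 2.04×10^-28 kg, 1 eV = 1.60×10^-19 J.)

For an infinite well E_n = n²h²/(8mL²), so E_1 = h²/(8mL²) = (6.63×10^-34)²/(8·2.04×10^-28·(6.70×10^-10 m)²) = 6.000×10^-22 J.
Then E_6 = 6²·E_1 = 36·6.000×10^-22 J = 2.160×10^-20 J.
Converting, E_6 = 2.160×10^-20 J / (1.60×10^-19 J/eV) = 0.135 eV.

E_6 = 0.135 eV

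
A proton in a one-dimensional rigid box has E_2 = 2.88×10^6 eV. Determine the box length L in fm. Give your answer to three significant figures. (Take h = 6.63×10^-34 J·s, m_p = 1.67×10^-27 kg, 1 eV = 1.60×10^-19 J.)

From E_n = n²h²/(8m_pL²), L = n·h/√(8m_pE_n).
E_2 = 2.88×10^6 eV = 4.608×10^-13 J, so L = 2·6.63×10^-34/√(8·1.67×10^-27·4.608×10^-13) = 1.69×10^-14 m = 16.9 fm.

L = 16.9 fm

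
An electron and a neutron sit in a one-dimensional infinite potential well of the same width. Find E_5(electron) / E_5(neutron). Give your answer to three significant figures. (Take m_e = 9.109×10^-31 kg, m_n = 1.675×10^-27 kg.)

E_n ∝ 1/m at fixed n and L, so the ratio is m_n/m_e = 1.675×10^-27/9.109×10^-31 = 1.84×10^3.

1.84×10^3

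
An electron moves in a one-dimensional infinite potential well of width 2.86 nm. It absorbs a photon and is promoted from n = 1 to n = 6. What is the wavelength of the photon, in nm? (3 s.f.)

λ = 771 nm

E_1 = h²/(8m_eL²) = 7.366×10^-21 J, so ΔE = (6² − 1²)E_1 = 2.578×10^-19 J.
λ = hc/ΔE = (6.626×10^-34·2.998×10^8)/2.578×10^-19 = 7.71×10^-7 m = 771 nm.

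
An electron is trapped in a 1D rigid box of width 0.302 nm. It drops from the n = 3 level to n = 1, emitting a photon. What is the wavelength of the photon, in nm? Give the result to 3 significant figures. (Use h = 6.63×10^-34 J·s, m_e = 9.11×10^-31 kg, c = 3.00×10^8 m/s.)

λ = 37.6 nm

E_1 = h²/(8m_eL²) = 6.613×10^-19 J, so ΔE = (3² − 1²)E_1 = 5.290×10^-18 J.
λ = hc/ΔE = (6.63×10^-34·3.00×10^8)/5.290×10^-18 = 3.76×10^-8 m = 37.6 nm.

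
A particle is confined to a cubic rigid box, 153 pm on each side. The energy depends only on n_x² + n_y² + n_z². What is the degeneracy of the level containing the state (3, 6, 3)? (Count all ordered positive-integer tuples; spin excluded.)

degeneracy = 12

The level has n_x² + n_y² + n_z² = 54. The ordered positive-integer solutions are (1, 2, 7), (1, 7, 2), (2, 1, 7), (2, 5, 5), (2, 7, 1), (3, 3, 6), (3, 6, 3), (5, 2, 5), (5, 5, 2), (6, 3, 3), (7, 1, 2), (7, 2, 1).
That gives 12 states.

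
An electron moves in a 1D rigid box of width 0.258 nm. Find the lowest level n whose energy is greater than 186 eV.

n = 6

E_1 = h²/(8m_eL²) = 9.051×10^-19 J = 5.650 eV.
Need n² > 186/5.650 = 32.92, i.e. n > 5.738.
The smallest integer satisfying this is n = 6.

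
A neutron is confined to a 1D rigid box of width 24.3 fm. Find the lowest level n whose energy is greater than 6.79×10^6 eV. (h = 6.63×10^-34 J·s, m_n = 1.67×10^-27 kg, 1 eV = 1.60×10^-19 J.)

n = 5

E_1 = h²/(8m_nL²) = 5.572×10^-14 J = 3.482×10^5 eV.
Need n² > 6.79×10^6/3.482×10^5 = 19.50, i.e. n > 4.416.
The smallest integer satisfying this is n = 5.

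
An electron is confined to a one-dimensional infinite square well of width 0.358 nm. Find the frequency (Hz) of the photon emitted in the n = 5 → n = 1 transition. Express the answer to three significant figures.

E_1 = h²/(8m_eL²) = 4.701×10^-19 J and ΔE = (5² − 1²)E_1 = 1.128×10^-17 J.
f = ΔE/h = 1.128×10^-17/6.626×10^-34 = 1.70×10^16 Hz.

f = 1.70×10^16 Hz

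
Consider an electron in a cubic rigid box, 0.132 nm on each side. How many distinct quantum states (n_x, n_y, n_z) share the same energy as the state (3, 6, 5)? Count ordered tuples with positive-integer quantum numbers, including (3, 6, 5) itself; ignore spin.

The level has n_x² + n_y² + n_z² = 70. The ordered positive-integer solutions are (3, 5, 6), (3, 6, 5), (5, 3, 6), (5, 6, 3), (6, 3, 5), (6, 5, 3).
That gives 6 states.

degeneracy = 6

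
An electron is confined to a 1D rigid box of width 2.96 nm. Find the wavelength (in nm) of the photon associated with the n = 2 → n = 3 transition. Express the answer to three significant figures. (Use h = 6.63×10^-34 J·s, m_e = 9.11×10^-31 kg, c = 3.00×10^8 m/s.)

λ = 5.78×10^3 nm

E_1 = h²/(8m_eL²) = 6.884×10^-21 J, so ΔE = (3² − 2²)E_1 = 3.442×10^-20 J.
λ = hc/ΔE = (6.63×10^-34·3.00×10^8)/3.442×10^-20 = 5.78×10^-6 m = 5.78×10^3 nm.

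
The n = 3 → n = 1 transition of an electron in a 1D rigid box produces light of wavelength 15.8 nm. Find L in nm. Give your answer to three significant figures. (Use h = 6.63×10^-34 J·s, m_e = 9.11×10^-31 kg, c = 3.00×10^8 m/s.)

L = 0.196 nm

The photon carries ΔE = hc/λ = 6.63×10^-34·3.00×10^8/1.58×10^-8 m = 1.259×10^-17 J.
Since ΔE = (3² − 1²)E_1, E_1 = 1.574×10^-18 J, and L = h/√(8m_eE_1) = 1.96×10^-10 m = 0.196 nm.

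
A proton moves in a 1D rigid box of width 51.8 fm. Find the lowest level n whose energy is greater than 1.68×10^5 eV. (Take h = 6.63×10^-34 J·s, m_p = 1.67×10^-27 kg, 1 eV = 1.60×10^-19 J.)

n = 2

E_1 = h²/(8m_pL²) = 1.226×10^-14 J = 7.662×10^4 eV.
Need n² > 1.68×10^5/7.662×10^4 = 2.193, i.e. n > 1.481.
The smallest integer satisfying this is n = 2.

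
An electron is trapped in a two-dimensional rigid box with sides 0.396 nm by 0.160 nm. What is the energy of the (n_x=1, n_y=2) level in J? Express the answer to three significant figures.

E = 9.80×10^-18 J

For a 2D rectangular well E = (h²/8m_e)·Σ n_i²/L_i² = (6.626×10^-34)²/(8·9.109×10^-31) · [1²/(0.396 nm)² + 2²/(0.160 nm)²].
Evaluating gives E = 9.80×10^-18 J.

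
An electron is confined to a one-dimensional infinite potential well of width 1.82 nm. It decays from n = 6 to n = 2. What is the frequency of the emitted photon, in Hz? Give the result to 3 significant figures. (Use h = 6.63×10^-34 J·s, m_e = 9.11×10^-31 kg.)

E_1 = h²/(8m_eL²) = 1.821×10^-20 J and ΔE = (6² − 2²)E_1 = 5.827×10^-19 J.
f = ΔE/h = 5.827×10^-19/6.63×10^-34 = 8.79×10^14 Hz.

f = 8.79×10^14 Hz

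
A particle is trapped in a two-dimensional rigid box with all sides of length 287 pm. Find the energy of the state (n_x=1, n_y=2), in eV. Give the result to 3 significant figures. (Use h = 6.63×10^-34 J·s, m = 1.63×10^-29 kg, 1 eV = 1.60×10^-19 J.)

For a 2D rectangular well E = (h²/8m)·Σ n_i²/L_i² = (6.63×10^-34)²/(8·1.63×10^-29) · [1²/(287 pm)² + 2²/(287 pm)²].
Evaluating gives E = 2.046×10^-19 J = 1.28 eV.

E = 1.28 eV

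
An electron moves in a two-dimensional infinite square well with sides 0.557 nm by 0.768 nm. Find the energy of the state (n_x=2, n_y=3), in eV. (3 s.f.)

For a 2D rectangular well E = (h²/8m_e)·Σ n_i²/L_i² = (6.626×10^-34)²/(8·9.109×10^-31) · [2²/(0.557 nm)² + 3²/(0.768 nm)²].
Evaluating gives E = 1.696×10^-18 J = 10.6 eV.

E = 10.6 eV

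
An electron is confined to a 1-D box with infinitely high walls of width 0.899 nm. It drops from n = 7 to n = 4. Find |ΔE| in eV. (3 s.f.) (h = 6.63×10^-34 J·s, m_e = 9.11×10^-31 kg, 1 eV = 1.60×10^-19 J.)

|ΔE| = 15.4 eV

E_1 = h²/(8m_eL²) = 7.463×10^-20 J.
|ΔE| = |7² − 4²|·E_1 = 33·7.463×10^-20 J = 2.463×10^-18 J = 15.4 eV.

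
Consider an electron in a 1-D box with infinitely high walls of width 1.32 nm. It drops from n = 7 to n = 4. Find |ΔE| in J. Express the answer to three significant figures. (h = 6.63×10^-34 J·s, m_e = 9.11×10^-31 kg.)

E_1 = h²/(8m_eL²) = 3.462×10^-20 J.
|ΔE| = |7² − 4²|·E_1 = 33·3.462×10^-20 J = 1.14×10^-18 J.

|ΔE| = 1.14×10^-18 J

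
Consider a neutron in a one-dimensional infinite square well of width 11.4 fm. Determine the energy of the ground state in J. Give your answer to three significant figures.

For an infinite well E_n = n²h²/(8m_nL²), so E_1 = h²/(8m_nL²) = (6.626×10^-34)²/(8·1.675×10^-27·(1.14×10^-14 m)²) = 2.521×10^-13 J.

E_1 = 2.52×10^-13 J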